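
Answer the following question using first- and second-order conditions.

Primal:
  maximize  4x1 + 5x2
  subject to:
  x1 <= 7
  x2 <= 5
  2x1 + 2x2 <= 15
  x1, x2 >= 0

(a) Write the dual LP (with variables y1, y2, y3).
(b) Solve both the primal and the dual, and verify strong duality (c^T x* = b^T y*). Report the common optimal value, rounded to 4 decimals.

The standard primal-dual pair for 'max c^T x s.t. A x <= b, x >= 0' is:
  Dual:  min b^T y  s.t.  A^T y >= c,  y >= 0.

So the dual LP is:
  minimize  7y1 + 5y2 + 15y3
  subject to:
    y1 + 2y3 >= 4
    y2 + 2y3 >= 5
    y1, y2, y3 >= 0

Solving the primal: x* = (2.5, 5).
  primal value c^T x* = 35.
Solving the dual: y* = (0, 1, 2).
  dual value b^T y* = 35.
Strong duality: c^T x* = b^T y*. Confirmed.

35


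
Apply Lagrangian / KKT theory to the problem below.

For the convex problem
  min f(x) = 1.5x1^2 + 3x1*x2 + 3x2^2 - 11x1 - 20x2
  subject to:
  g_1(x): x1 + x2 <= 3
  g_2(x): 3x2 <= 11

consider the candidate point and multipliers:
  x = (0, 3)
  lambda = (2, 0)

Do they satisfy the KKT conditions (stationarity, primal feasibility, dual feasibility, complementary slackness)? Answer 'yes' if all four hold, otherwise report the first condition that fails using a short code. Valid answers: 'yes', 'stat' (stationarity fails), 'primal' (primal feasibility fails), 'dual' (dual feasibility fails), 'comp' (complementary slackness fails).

Gradient of f: grad f(x) = Q x + c = (-2, -2)
Constraint values g_i(x) = a_i^T x - b_i:
  g_1((0, 3)) = 0
  g_2((0, 3)) = -2
Stationarity residual: grad f(x) + sum_i lambda_i a_i = (0, 0)
  -> stationarity OK
Primal feasibility (all g_i <= 0): OK
Dual feasibility (all lambda_i >= 0): OK
Complementary slackness (lambda_i * g_i(x) = 0 for all i): OK

Verdict: yes, KKT holds.

yes


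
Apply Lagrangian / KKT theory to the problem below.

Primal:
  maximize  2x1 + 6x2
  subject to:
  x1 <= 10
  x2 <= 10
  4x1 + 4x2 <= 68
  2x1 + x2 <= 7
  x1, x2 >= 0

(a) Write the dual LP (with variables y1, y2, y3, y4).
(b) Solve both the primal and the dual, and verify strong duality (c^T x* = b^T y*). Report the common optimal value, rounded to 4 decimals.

The standard primal-dual pair for 'max c^T x s.t. A x <= b, x >= 0' is:
  Dual:  min b^T y  s.t.  A^T y >= c,  y >= 0.

So the dual LP is:
  minimize  10y1 + 10y2 + 68y3 + 7y4
  subject to:
    y1 + 4y3 + 2y4 >= 2
    y2 + 4y3 + y4 >= 6
    y1, y2, y3, y4 >= 0

Solving the primal: x* = (0, 7).
  primal value c^T x* = 42.
Solving the dual: y* = (0, 0, 0, 6).
  dual value b^T y* = 42.
Strong duality: c^T x* = b^T y*. Confirmed.

42


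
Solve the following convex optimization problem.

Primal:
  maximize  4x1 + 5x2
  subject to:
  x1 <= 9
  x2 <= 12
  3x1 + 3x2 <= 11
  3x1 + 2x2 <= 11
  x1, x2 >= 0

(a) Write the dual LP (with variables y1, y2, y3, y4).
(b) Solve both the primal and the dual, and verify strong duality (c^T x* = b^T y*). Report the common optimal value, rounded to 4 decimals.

The standard primal-dual pair for 'max c^T x s.t. A x <= b, x >= 0' is:
  Dual:  min b^T y  s.t.  A^T y >= c,  y >= 0.

So the dual LP is:
  minimize  9y1 + 12y2 + 11y3 + 11y4
  subject to:
    y1 + 3y3 + 3y4 >= 4
    y2 + 3y3 + 2y4 >= 5
    y1, y2, y3, y4 >= 0

Solving the primal: x* = (0, 3.6667).
  primal value c^T x* = 18.3333.
Solving the dual: y* = (0, 0, 1.6667, 0).
  dual value b^T y* = 18.3333.
Strong duality: c^T x* = b^T y*. Confirmed.

18.3333


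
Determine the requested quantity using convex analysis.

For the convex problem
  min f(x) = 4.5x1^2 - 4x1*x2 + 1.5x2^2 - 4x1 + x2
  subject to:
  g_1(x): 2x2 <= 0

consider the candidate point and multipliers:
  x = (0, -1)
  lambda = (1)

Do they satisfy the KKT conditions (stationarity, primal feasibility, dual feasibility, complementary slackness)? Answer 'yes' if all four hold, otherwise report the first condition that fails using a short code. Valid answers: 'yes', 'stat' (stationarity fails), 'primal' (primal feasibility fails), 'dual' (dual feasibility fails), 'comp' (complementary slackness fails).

Gradient of f: grad f(x) = Q x + c = (0, -2)
Constraint values g_i(x) = a_i^T x - b_i:
  g_1((0, -1)) = -2
Stationarity residual: grad f(x) + sum_i lambda_i a_i = (0, 0)
  -> stationarity OK
Primal feasibility (all g_i <= 0): OK
Dual feasibility (all lambda_i >= 0): OK
Complementary slackness (lambda_i * g_i(x) = 0 for all i): FAILS

Verdict: the first failing condition is complementary_slackness -> comp.

comp


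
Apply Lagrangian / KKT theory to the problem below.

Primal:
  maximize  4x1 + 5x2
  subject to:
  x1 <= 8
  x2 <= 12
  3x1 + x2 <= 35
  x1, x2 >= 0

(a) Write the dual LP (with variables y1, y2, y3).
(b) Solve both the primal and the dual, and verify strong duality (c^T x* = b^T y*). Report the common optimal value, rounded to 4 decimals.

The standard primal-dual pair for 'max c^T x s.t. A x <= b, x >= 0' is:
  Dual:  min b^T y  s.t.  A^T y >= c,  y >= 0.

So the dual LP is:
  minimize  8y1 + 12y2 + 35y3
  subject to:
    y1 + 3y3 >= 4
    y2 + y3 >= 5
    y1, y2, y3 >= 0

Solving the primal: x* = (7.6667, 12).
  primal value c^T x* = 90.6667.
Solving the dual: y* = (0, 3.6667, 1.3333).
  dual value b^T y* = 90.6667.
Strong duality: c^T x* = b^T y*. Confirmed.

90.6667


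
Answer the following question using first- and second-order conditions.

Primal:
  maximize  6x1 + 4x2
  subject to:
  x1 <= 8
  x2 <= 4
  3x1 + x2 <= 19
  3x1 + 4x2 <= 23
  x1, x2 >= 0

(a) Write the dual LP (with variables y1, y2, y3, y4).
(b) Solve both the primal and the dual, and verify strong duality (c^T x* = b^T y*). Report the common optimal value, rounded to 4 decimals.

The standard primal-dual pair for 'max c^T x s.t. A x <= b, x >= 0' is:
  Dual:  min b^T y  s.t.  A^T y >= c,  y >= 0.

So the dual LP is:
  minimize  8y1 + 4y2 + 19y3 + 23y4
  subject to:
    y1 + 3y3 + 3y4 >= 6
    y2 + y3 + 4y4 >= 4
    y1, y2, y3, y4 >= 0

Solving the primal: x* = (5.8889, 1.3333).
  primal value c^T x* = 40.6667.
Solving the dual: y* = (0, 0, 1.3333, 0.6667).
  dual value b^T y* = 40.6667.
Strong duality: c^T x* = b^T y*. Confirmed.

40.6667


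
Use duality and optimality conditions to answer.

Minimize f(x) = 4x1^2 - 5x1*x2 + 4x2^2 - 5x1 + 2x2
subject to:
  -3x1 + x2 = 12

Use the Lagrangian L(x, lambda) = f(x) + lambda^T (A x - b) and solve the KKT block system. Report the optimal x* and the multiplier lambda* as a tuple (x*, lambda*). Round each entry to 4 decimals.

Form the Lagrangian:
  L(x, lambda) = (1/2) x^T Q x + c^T x + lambda^T (A x - b)
Stationarity (grad_x L = 0): Q x + c + A^T lambda = 0.
Primal feasibility: A x = b.

This gives the KKT block system:
  [ Q   A^T ] [ x     ]   [-c ]
  [ A    0  ] [ lambda ] = [ b ]

Solving the linear system:
  x*      = (-4.58, -1.74)
  lambda* = (-10.98)
  f(x*)   = 75.59

x* = (-4.58, -1.74), lambda* = (-10.98)


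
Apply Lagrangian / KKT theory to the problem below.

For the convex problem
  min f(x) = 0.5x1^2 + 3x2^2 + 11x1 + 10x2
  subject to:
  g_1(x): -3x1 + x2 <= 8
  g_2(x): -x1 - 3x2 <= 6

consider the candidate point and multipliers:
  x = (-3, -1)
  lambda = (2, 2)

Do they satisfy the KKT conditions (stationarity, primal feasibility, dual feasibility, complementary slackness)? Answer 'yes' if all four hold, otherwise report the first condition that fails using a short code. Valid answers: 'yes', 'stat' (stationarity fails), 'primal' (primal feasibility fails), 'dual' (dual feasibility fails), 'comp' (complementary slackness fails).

Gradient of f: grad f(x) = Q x + c = (8, 4)
Constraint values g_i(x) = a_i^T x - b_i:
  g_1((-3, -1)) = 0
  g_2((-3, -1)) = 0
Stationarity residual: grad f(x) + sum_i lambda_i a_i = (0, 0)
  -> stationarity OK
Primal feasibility (all g_i <= 0): OK
Dual feasibility (all lambda_i >= 0): OK
Complementary slackness (lambda_i * g_i(x) = 0 for all i): OK

Verdict: yes, KKT holds.

yes


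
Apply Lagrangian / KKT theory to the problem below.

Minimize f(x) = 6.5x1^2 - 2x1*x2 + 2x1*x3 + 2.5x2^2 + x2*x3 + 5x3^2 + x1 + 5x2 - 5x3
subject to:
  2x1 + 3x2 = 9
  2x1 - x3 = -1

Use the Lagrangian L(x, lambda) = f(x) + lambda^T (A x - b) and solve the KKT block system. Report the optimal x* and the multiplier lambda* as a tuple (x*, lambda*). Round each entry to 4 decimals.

Form the Lagrangian:
  L(x, lambda) = (1/2) x^T Q x + c^T x + lambda^T (A x - b)
Stationarity (grad_x L = 0): Q x + c + A^T lambda = 0.
Primal feasibility: A x = b.

This gives the KKT block system:
  [ Q   A^T ] [ x     ]   [-c ]
  [ A    0  ] [ lambda ] = [ b ]

Solving the linear system:
  x*      = (0.0158, 2.9895, 1.0316)
  lambda* = (-6.9824, 8.3374)
  f(x*)   = 40.4921

x* = (0.0158, 2.9895, 1.0316), lambda* = (-6.9824, 8.3374)


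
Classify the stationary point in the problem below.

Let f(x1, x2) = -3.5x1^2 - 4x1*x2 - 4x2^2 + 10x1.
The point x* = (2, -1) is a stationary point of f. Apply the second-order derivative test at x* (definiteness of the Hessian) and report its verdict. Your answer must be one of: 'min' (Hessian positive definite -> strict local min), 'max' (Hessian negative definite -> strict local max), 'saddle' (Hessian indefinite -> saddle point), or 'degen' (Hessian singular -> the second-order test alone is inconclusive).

Compute the Hessian H = grad^2 f:
  H = [[-7, -4], [-4, -8]]
Verify stationarity: grad f(x*) = H x* + g = (0, 0).
Eigenvalues of H: -11.5311, -3.4689.
Both eigenvalues < 0, so H is negative definite -> x* is a strict local max.

max


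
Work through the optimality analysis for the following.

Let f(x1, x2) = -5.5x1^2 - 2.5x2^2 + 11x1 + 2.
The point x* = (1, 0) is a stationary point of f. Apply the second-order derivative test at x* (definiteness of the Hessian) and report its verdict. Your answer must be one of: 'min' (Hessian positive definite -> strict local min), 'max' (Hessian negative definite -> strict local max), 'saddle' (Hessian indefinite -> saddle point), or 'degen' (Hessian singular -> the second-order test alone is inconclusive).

Compute the Hessian H = grad^2 f:
  H = [[-11, 0], [0, -5]]
Verify stationarity: grad f(x*) = H x* + g = (0, 0).
Eigenvalues of H: -11, -5.
Both eigenvalues < 0, so H is negative definite -> x* is a strict local max.

max


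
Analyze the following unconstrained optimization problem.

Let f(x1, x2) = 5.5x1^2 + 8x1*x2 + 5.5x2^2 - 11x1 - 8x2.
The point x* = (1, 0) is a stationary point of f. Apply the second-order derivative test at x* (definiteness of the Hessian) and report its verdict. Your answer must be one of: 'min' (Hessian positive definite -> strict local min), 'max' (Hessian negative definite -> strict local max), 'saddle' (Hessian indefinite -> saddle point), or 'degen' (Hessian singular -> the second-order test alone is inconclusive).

Compute the Hessian H = grad^2 f:
  H = [[11, 8], [8, 11]]
Verify stationarity: grad f(x*) = H x* + g = (0, 0).
Eigenvalues of H: 3, 19.
Both eigenvalues > 0, so H is positive definite -> x* is a strict local min.

min


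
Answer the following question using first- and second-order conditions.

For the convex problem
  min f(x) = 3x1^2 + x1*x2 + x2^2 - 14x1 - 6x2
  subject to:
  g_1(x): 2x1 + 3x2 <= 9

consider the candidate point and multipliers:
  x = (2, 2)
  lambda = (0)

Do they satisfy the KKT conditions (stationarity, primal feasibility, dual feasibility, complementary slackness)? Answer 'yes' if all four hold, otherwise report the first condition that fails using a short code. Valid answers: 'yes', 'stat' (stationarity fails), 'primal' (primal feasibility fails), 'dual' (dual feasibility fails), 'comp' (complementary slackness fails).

Gradient of f: grad f(x) = Q x + c = (0, 0)
Constraint values g_i(x) = a_i^T x - b_i:
  g_1((2, 2)) = 1
Stationarity residual: grad f(x) + sum_i lambda_i a_i = (0, 0)
  -> stationarity OK
Primal feasibility (all g_i <= 0): FAILS
Dual feasibility (all lambda_i >= 0): OK
Complementary slackness (lambda_i * g_i(x) = 0 for all i): OK

Verdict: the first failing condition is primal_feasibility -> primal.

primal


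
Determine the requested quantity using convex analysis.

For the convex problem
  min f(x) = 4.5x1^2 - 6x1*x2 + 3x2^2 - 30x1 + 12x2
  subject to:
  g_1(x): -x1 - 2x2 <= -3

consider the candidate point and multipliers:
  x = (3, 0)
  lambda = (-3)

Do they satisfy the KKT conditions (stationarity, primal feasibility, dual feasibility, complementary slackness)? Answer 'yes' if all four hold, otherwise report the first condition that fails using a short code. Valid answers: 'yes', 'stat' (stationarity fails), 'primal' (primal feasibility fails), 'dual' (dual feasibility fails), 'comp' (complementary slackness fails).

Gradient of f: grad f(x) = Q x + c = (-3, -6)
Constraint values g_i(x) = a_i^T x - b_i:
  g_1((3, 0)) = 0
Stationarity residual: grad f(x) + sum_i lambda_i a_i = (0, 0)
  -> stationarity OK
Primal feasibility (all g_i <= 0): OK
Dual feasibility (all lambda_i >= 0): FAILS
Complementary slackness (lambda_i * g_i(x) = 0 for all i): OK

Verdict: the first failing condition is dual_feasibility -> dual.

dual


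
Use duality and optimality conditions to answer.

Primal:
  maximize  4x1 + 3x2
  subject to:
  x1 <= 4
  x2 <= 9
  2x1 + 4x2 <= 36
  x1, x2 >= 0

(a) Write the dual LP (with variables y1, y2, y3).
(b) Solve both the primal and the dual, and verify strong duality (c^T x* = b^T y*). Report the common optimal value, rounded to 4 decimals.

The standard primal-dual pair for 'max c^T x s.t. A x <= b, x >= 0' is:
  Dual:  min b^T y  s.t.  A^T y >= c,  y >= 0.

So the dual LP is:
  minimize  4y1 + 9y2 + 36y3
  subject to:
    y1 + 2y3 >= 4
    y2 + 4y3 >= 3
    y1, y2, y3 >= 0

Solving the primal: x* = (4, 7).
  primal value c^T x* = 37.
Solving the dual: y* = (2.5, 0, 0.75).
  dual value b^T y* = 37.
Strong duality: c^T x* = b^T y*. Confirmed.

37


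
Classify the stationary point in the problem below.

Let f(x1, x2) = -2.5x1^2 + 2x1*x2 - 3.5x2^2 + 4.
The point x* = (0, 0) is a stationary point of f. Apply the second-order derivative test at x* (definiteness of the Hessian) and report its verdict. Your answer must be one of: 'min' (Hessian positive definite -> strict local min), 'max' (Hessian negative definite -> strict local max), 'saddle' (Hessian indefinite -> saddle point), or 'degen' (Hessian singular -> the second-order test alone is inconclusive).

Compute the Hessian H = grad^2 f:
  H = [[-5, 2], [2, -7]]
Verify stationarity: grad f(x*) = H x* + g = (0, 0).
Eigenvalues of H: -8.2361, -3.7639.
Both eigenvalues < 0, so H is negative definite -> x* is a strict local max.

max


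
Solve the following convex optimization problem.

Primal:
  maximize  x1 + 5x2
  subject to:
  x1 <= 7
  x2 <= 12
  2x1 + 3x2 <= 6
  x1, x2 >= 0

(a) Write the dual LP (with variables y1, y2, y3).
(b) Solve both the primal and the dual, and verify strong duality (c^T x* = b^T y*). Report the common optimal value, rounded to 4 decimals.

The standard primal-dual pair for 'max c^T x s.t. A x <= b, x >= 0' is:
  Dual:  min b^T y  s.t.  A^T y >= c,  y >= 0.

So the dual LP is:
  minimize  7y1 + 12y2 + 6y3
  subject to:
    y1 + 2y3 >= 1
    y2 + 3y3 >= 5
    y1, y2, y3 >= 0

Solving the primal: x* = (0, 2).
  primal value c^T x* = 10.
Solving the dual: y* = (0, 0, 1.6667).
  dual value b^T y* = 10.
Strong duality: c^T x* = b^T y*. Confirmed.

10


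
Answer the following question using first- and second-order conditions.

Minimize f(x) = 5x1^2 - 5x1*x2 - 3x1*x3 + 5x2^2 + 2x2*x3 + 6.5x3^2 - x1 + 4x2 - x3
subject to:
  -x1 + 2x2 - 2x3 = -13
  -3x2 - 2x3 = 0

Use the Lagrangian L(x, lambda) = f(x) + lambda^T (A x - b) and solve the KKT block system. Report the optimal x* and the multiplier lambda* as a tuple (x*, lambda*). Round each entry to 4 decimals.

Form the Lagrangian:
  L(x, lambda) = (1/2) x^T Q x + c^T x + lambda^T (A x - b)
Stationarity (grad_x L = 0): Q x + c + A^T lambda = 0.
Primal feasibility: A x = b.

This gives the KKT block system:
  [ Q   A^T ] [ x     ]   [-c ]
  [ A    0  ] [ lambda ] = [ b ]

Solving the linear system:
  x*      = (1.4277, -2.3145, 3.4717)
  lambda* = (14.434, 3.1761)
  f(x*)   = 86.7421

x* = (1.4277, -2.3145, 3.4717), lambda* = (14.434, 3.1761)


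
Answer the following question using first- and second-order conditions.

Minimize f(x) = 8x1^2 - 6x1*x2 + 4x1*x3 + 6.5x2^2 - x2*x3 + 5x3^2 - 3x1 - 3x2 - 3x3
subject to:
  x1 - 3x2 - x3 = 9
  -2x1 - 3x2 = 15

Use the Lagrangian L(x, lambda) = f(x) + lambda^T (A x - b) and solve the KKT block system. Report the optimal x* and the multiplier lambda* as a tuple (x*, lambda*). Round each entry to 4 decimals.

Form the Lagrangian:
  L(x, lambda) = (1/2) x^T Q x + c^T x + lambda^T (A x - b)
Stationarity (grad_x L = 0): Q x + c + A^T lambda = 0.
Primal feasibility: A x = b.

This gives the KKT block system:
  [ Q   A^T ] [ x     ]   [-c ]
  [ A    0  ] [ lambda ] = [ b ]

Solving the linear system:
  x*      = (-1.9376, -3.7083, 0.1872)
  lambda* = (-5.1699, -8.0865)
  f(x*)   = 92.1011

x* = (-1.9376, -3.7083, 0.1872), lambda* = (-5.1699, -8.0865)


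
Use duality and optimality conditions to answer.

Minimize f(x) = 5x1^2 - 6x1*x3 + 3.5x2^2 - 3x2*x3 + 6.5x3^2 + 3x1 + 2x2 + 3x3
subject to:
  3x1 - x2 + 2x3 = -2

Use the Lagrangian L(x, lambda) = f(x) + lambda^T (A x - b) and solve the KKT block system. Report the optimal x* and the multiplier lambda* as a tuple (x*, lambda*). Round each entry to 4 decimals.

Form the Lagrangian:
  L(x, lambda) = (1/2) x^T Q x + c^T x + lambda^T (A x - b)
Stationarity (grad_x L = 0): Q x + c + A^T lambda = 0.
Primal feasibility: A x = b.

This gives the KKT block system:
  [ Q   A^T ] [ x     ]   [-c ]
  [ A    0  ] [ lambda ] = [ b ]

Solving the linear system:
  x*      = (-0.5014, -0.5706, -0.5331)
  lambda* = (-0.3948)
  f(x*)   = -2.5173

x* = (-0.5014, -0.5706, -0.5331), lambda* = (-0.3948)


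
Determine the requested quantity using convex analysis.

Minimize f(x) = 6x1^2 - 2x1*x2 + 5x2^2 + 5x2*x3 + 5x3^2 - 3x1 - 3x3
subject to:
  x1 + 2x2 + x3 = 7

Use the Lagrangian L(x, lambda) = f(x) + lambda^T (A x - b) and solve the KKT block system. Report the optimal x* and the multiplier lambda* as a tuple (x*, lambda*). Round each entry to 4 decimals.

Form the Lagrangian:
  L(x, lambda) = (1/2) x^T Q x + c^T x + lambda^T (A x - b)
Stationarity (grad_x L = 0): Q x + c + A^T lambda = 0.
Primal feasibility: A x = b.

This gives the KKT block system:
  [ Q   A^T ] [ x     ]   [-c ]
  [ A    0  ] [ lambda ] = [ b ]

Solving the linear system:
  x*      = (1.6558, 2.5825, 0.1792)
  lambda* = (-11.7047)
  f(x*)   = 38.2138

x* = (1.6558, 2.5825, 0.1792), lambda* = (-11.7047)


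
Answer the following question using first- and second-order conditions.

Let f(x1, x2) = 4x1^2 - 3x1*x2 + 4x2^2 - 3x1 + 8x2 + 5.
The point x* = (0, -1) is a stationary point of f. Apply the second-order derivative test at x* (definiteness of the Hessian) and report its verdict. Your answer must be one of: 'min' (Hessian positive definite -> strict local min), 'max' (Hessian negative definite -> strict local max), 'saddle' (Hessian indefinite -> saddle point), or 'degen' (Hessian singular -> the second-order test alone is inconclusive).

Compute the Hessian H = grad^2 f:
  H = [[8, -3], [-3, 8]]
Verify stationarity: grad f(x*) = H x* + g = (0, 0).
Eigenvalues of H: 5, 11.
Both eigenvalues > 0, so H is positive definite -> x* is a strict local min.

min


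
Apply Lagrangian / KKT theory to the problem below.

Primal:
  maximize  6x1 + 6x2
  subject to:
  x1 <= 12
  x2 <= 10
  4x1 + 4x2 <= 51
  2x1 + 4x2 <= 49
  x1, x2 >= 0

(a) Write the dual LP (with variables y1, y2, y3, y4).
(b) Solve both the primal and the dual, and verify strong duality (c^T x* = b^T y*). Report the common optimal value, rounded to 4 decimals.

The standard primal-dual pair for 'max c^T x s.t. A x <= b, x >= 0' is:
  Dual:  min b^T y  s.t.  A^T y >= c,  y >= 0.

So the dual LP is:
  minimize  12y1 + 10y2 + 51y3 + 49y4
  subject to:
    y1 + 4y3 + 2y4 >= 6
    y2 + 4y3 + 4y4 >= 6
    y1, y2, y3, y4 >= 0

Solving the primal: x* = (12, 0.75).
  primal value c^T x* = 76.5.
Solving the dual: y* = (0, 0, 1.5, 0).
  dual value b^T y* = 76.5.
Strong duality: c^T x* = b^T y*. Confirmed.

76.5


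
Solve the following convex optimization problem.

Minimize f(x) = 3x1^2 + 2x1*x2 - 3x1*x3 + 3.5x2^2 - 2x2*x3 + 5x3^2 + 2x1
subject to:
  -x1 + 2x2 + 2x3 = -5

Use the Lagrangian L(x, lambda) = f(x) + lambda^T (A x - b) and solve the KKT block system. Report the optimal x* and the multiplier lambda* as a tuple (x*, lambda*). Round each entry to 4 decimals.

Form the Lagrangian:
  L(x, lambda) = (1/2) x^T Q x + c^T x + lambda^T (A x - b)
Stationarity (grad_x L = 0): Q x + c + A^T lambda = 0.
Primal feasibility: A x = b.

This gives the KKT block system:
  [ Q   A^T ] [ x     ]   [-c ]
  [ A    0  ] [ lambda ] = [ b ]

Solving the linear system:
  x*      = (0.2882, -1.4148, -0.941)
  lambda* = (3.7227)
  f(x*)   = 9.595

x* = (0.2882, -1.4148, -0.941), lambda* = (3.7227)


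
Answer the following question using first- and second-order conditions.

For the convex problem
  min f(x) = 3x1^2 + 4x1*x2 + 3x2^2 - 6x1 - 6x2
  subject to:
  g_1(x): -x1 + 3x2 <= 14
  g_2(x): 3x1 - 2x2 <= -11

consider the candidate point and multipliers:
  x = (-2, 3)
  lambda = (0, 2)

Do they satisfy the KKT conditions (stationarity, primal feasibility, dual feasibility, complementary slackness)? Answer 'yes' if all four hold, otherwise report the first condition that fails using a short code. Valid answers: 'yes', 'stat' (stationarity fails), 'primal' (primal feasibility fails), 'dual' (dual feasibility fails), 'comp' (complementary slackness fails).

Gradient of f: grad f(x) = Q x + c = (-6, 4)
Constraint values g_i(x) = a_i^T x - b_i:
  g_1((-2, 3)) = -3
  g_2((-2, 3)) = -1
Stationarity residual: grad f(x) + sum_i lambda_i a_i = (0, 0)
  -> stationarity OK
Primal feasibility (all g_i <= 0): OK
Dual feasibility (all lambda_i >= 0): OK
Complementary slackness (lambda_i * g_i(x) = 0 for all i): FAILS

Verdict: the first failing condition is complementary_slackness -> comp.

comp


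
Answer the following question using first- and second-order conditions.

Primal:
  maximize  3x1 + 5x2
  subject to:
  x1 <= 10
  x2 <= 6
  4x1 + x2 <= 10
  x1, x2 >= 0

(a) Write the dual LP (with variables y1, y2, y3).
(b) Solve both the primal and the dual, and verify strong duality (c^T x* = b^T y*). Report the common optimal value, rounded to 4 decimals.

The standard primal-dual pair for 'max c^T x s.t. A x <= b, x >= 0' is:
  Dual:  min b^T y  s.t.  A^T y >= c,  y >= 0.

So the dual LP is:
  minimize  10y1 + 6y2 + 10y3
  subject to:
    y1 + 4y3 >= 3
    y2 + y3 >= 5
    y1, y2, y3 >= 0

Solving the primal: x* = (1, 6).
  primal value c^T x* = 33.
Solving the dual: y* = (0, 4.25, 0.75).
  dual value b^T y* = 33.
Strong duality: c^T x* = b^T y*. Confirmed.

33


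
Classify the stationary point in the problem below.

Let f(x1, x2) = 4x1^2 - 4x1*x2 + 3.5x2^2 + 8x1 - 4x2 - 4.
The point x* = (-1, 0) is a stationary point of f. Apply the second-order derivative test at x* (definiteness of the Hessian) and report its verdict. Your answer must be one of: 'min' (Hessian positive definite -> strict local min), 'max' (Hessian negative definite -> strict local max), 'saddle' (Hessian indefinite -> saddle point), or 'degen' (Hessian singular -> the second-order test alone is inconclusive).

Compute the Hessian H = grad^2 f:
  H = [[8, -4], [-4, 7]]
Verify stationarity: grad f(x*) = H x* + g = (0, 0).
Eigenvalues of H: 3.4689, 11.5311.
Both eigenvalues > 0, so H is positive definite -> x* is a strict local min.

min


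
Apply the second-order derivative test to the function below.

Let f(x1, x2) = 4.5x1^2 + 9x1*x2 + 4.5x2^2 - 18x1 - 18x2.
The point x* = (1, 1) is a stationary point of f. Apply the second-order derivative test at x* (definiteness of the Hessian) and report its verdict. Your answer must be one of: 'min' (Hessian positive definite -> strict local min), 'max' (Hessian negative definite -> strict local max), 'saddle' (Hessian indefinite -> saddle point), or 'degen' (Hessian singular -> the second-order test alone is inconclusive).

Compute the Hessian H = grad^2 f:
  H = [[9, 9], [9, 9]]
Verify stationarity: grad f(x*) = H x* + g = (0, 0).
Eigenvalues of H: 0, 18.
H has a zero eigenvalue (singular; positive semidefinite but not definite), so H is neither positive definite, negative definite, nor indefinite. The second-order test alone is inconclusive -> degen.
(Indeed, f is constant along the null direction of H through x*, so x* is not a strict local extremum.)

degen


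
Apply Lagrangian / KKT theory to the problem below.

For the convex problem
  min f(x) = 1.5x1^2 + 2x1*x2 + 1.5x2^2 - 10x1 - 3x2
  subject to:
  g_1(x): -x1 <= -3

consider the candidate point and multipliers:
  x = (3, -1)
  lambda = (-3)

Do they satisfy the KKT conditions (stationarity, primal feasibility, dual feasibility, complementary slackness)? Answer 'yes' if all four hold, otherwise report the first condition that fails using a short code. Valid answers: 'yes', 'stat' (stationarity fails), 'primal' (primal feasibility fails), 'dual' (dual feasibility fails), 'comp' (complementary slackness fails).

Gradient of f: grad f(x) = Q x + c = (-3, 0)
Constraint values g_i(x) = a_i^T x - b_i:
  g_1((3, -1)) = 0
Stationarity residual: grad f(x) + sum_i lambda_i a_i = (0, 0)
  -> stationarity OK
Primal feasibility (all g_i <= 0): OK
Dual feasibility (all lambda_i >= 0): FAILS
Complementary slackness (lambda_i * g_i(x) = 0 for all i): OK

Verdict: the first failing condition is dual_feasibility -> dual.

dual


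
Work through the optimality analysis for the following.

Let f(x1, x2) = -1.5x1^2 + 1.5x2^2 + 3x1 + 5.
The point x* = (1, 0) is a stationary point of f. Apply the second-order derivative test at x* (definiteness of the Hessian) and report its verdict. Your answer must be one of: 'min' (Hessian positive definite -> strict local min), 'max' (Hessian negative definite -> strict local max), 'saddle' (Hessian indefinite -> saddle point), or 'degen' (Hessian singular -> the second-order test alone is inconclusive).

Compute the Hessian H = grad^2 f:
  H = [[-3, 0], [0, 3]]
Verify stationarity: grad f(x*) = H x* + g = (0, 0).
Eigenvalues of H: -3, 3.
Eigenvalues have mixed signs, so H is indefinite -> x* is a saddle point.

saddle


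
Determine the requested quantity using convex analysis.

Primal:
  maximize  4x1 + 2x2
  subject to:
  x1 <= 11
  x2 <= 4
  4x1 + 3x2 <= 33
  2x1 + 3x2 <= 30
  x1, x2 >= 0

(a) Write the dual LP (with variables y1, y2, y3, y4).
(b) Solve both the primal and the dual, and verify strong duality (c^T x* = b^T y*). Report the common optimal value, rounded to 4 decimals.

The standard primal-dual pair for 'max c^T x s.t. A x <= b, x >= 0' is:
  Dual:  min b^T y  s.t.  A^T y >= c,  y >= 0.

So the dual LP is:
  minimize  11y1 + 4y2 + 33y3 + 30y4
  subject to:
    y1 + 4y3 + 2y4 >= 4
    y2 + 3y3 + 3y4 >= 2
    y1, y2, y3, y4 >= 0

Solving the primal: x* = (8.25, 0).
  primal value c^T x* = 33.
Solving the dual: y* = (0, 0, 1, 0).
  dual value b^T y* = 33.
Strong duality: c^T x* = b^T y*. Confirmed.

33


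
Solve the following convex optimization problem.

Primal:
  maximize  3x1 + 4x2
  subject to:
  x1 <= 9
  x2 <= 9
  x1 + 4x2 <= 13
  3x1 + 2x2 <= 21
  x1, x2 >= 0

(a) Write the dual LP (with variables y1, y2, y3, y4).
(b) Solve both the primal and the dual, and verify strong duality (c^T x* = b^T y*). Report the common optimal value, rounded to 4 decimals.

The standard primal-dual pair for 'max c^T x s.t. A x <= b, x >= 0' is:
  Dual:  min b^T y  s.t.  A^T y >= c,  y >= 0.

So the dual LP is:
  minimize  9y1 + 9y2 + 13y3 + 21y4
  subject to:
    y1 + y3 + 3y4 >= 3
    y2 + 4y3 + 2y4 >= 4
    y1, y2, y3, y4 >= 0

Solving the primal: x* = (5.8, 1.8).
  primal value c^T x* = 24.6.
Solving the dual: y* = (0, 0, 0.6, 0.8).
  dual value b^T y* = 24.6.
Strong duality: c^T x* = b^T y*. Confirmed.

24.6


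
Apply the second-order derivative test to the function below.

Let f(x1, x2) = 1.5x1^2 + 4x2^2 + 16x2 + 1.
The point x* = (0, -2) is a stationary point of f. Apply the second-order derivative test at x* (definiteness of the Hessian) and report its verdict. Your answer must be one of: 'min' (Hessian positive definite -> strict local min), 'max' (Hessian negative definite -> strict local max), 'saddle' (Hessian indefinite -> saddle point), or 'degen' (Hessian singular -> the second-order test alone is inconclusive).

Compute the Hessian H = grad^2 f:
  H = [[3, 0], [0, 8]]
Verify stationarity: grad f(x*) = H x* + g = (0, 0).
Eigenvalues of H: 3, 8.
Both eigenvalues > 0, so H is positive definite -> x* is a strict local min.

min


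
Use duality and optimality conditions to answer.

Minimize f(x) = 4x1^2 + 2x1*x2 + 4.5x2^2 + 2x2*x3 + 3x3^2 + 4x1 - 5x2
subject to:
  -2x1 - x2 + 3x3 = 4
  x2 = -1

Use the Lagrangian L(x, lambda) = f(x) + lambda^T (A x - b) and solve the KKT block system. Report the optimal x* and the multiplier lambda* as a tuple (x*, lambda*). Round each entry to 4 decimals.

Form the Lagrangian:
  L(x, lambda) = (1/2) x^T Q x + c^T x + lambda^T (A x - b)
Stationarity (grad_x L = 0): Q x + c + A^T lambda = 0.
Primal feasibility: A x = b.

This gives the KKT block system:
  [ Q   A^T ] [ x     ]   [-c ]
  [ A    0  ] [ lambda ] = [ b ]

Solving the linear system:
  x*      = (-0.4375, -1, 0.7083)
  lambda* = (-0.75, 12.7083)
  f(x*)   = 9.4792

x* = (-0.4375, -1, 0.7083), lambda* = (-0.75, 12.7083)


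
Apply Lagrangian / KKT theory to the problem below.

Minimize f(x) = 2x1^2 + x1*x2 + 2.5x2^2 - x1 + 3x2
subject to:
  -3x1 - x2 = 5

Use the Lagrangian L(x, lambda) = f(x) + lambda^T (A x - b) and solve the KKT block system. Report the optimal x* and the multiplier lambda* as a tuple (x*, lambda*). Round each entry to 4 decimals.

Form the Lagrangian:
  L(x, lambda) = (1/2) x^T Q x + c^T x + lambda^T (A x - b)
Stationarity (grad_x L = 0): Q x + c + A^T lambda = 0.
Primal feasibility: A x = b.

This gives the KKT block system:
  [ Q   A^T ] [ x     ]   [-c ]
  [ A    0  ] [ lambda ] = [ b ]

Solving the linear system:
  x*      = (-1.3953, -0.814)
  lambda* = (-2.4651)
  f(x*)   = 5.6395

x* = (-1.3953, -0.814), lambda* = (-2.4651)


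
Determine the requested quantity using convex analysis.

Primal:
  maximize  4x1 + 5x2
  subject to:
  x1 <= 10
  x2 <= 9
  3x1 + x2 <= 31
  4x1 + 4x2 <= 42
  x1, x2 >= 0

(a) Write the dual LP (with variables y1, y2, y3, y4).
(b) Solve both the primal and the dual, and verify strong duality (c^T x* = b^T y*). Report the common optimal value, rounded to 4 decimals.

The standard primal-dual pair for 'max c^T x s.t. A x <= b, x >= 0' is:
  Dual:  min b^T y  s.t.  A^T y >= c,  y >= 0.

So the dual LP is:
  minimize  10y1 + 9y2 + 31y3 + 42y4
  subject to:
    y1 + 3y3 + 4y4 >= 4
    y2 + y3 + 4y4 >= 5
    y1, y2, y3, y4 >= 0

Solving the primal: x* = (1.5, 9).
  primal value c^T x* = 51.
Solving the dual: y* = (0, 1, 0, 1).
  dual value b^T y* = 51.
Strong duality: c^T x* = b^T y*. Confirmed.

51


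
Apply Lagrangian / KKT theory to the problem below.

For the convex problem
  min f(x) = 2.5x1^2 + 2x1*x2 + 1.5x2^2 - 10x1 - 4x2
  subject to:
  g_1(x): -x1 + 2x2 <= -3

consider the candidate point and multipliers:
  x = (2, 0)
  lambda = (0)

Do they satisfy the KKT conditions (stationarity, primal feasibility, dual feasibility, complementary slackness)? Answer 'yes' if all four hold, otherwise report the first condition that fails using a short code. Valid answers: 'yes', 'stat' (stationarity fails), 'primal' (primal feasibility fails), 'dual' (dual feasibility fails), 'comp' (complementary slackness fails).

Gradient of f: grad f(x) = Q x + c = (0, 0)
Constraint values g_i(x) = a_i^T x - b_i:
  g_1((2, 0)) = 1
Stationarity residual: grad f(x) + sum_i lambda_i a_i = (0, 0)
  -> stationarity OK
Primal feasibility (all g_i <= 0): FAILS
Dual feasibility (all lambda_i >= 0): OK
Complementary slackness (lambda_i * g_i(x) = 0 for all i): OK

Verdict: the first failing condition is primal_feasibility -> primal.

primal


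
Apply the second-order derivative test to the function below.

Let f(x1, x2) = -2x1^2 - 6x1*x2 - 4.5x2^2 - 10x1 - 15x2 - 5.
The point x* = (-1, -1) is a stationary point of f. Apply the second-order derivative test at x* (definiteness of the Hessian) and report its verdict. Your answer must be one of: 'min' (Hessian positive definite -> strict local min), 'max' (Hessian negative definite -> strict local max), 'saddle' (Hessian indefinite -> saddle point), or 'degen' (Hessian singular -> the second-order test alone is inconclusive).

Compute the Hessian H = grad^2 f:
  H = [[-4, -6], [-6, -9]]
Verify stationarity: grad f(x*) = H x* + g = (0, 0).
Eigenvalues of H: -13, 0.
H has a zero eigenvalue (singular; negative semidefinite but not definite), so H is neither positive definite, negative definite, nor indefinite. The second-order test alone is inconclusive -> degen.
(Indeed, f is constant along the null direction of H through x*, so x* is not a strict local extremum.)

degen


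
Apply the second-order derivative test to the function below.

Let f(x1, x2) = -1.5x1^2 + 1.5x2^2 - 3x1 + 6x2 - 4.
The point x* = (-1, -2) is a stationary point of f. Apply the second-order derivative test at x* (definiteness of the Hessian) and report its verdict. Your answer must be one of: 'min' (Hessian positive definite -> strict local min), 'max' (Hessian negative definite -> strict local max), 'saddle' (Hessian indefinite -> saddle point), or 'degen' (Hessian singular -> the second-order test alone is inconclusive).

Compute the Hessian H = grad^2 f:
  H = [[-3, 0], [0, 3]]
Verify stationarity: grad f(x*) = H x* + g = (0, 0).
Eigenvalues of H: -3, 3.
Eigenvalues have mixed signs, so H is indefinite -> x* is a saddle point.

saddle


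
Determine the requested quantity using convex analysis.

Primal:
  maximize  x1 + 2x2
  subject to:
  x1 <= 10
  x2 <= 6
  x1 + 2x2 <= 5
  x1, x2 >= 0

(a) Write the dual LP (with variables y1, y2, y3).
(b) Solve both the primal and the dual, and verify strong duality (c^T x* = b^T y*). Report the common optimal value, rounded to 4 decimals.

The standard primal-dual pair for 'max c^T x s.t. A x <= b, x >= 0' is:
  Dual:  min b^T y  s.t.  A^T y >= c,  y >= 0.

So the dual LP is:
  minimize  10y1 + 6y2 + 5y3
  subject to:
    y1 + y3 >= 1
    y2 + 2y3 >= 2
    y1, y2, y3 >= 0

Solving the primal: x* = (5, 0).
  primal value c^T x* = 5.
Solving the dual: y* = (0, 0, 1).
  dual value b^T y* = 5.
Strong duality: c^T x* = b^T y*. Confirmed.

5


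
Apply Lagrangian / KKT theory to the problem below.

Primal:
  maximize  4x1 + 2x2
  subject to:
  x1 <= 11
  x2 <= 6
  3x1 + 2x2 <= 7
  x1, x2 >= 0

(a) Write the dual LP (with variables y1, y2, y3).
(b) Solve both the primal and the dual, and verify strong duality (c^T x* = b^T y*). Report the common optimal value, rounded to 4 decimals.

The standard primal-dual pair for 'max c^T x s.t. A x <= b, x >= 0' is:
  Dual:  min b^T y  s.t.  A^T y >= c,  y >= 0.

So the dual LP is:
  minimize  11y1 + 6y2 + 7y3
  subject to:
    y1 + 3y3 >= 4
    y2 + 2y3 >= 2
    y1, y2, y3 >= 0

Solving the primal: x* = (2.3333, 0).
  primal value c^T x* = 9.3333.
Solving the dual: y* = (0, 0, 1.3333).
  dual value b^T y* = 9.3333.
Strong duality: c^T x* = b^T y*. Confirmed.

9.3333


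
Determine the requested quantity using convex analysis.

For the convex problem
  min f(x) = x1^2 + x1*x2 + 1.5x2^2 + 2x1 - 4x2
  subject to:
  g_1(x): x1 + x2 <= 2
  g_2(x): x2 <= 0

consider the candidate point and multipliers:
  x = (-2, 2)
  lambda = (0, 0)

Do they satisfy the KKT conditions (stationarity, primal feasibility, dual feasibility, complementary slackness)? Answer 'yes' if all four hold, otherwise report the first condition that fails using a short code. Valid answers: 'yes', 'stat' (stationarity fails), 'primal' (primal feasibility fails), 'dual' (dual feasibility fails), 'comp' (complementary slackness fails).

Gradient of f: grad f(x) = Q x + c = (0, 0)
Constraint values g_i(x) = a_i^T x - b_i:
  g_1((-2, 2)) = -2
  g_2((-2, 2)) = 2
Stationarity residual: grad f(x) + sum_i lambda_i a_i = (0, 0)
  -> stationarity OK
Primal feasibility (all g_i <= 0): FAILS
Dual feasibility (all lambda_i >= 0): OK
Complementary slackness (lambda_i * g_i(x) = 0 for all i): OK

Verdict: the first failing condition is primal_feasibility -> primal.

primal


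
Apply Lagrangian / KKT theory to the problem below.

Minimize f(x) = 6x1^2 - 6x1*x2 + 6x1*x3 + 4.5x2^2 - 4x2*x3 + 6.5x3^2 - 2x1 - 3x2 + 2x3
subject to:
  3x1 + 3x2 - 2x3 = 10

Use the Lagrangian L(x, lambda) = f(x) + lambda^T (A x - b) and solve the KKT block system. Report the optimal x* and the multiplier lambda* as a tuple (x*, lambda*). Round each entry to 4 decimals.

Form the Lagrangian:
  L(x, lambda) = (1/2) x^T Q x + c^T x + lambda^T (A x - b)
Stationarity (grad_x L = 0): Q x + c + A^T lambda = 0.
Primal feasibility: A x = b.

This gives the KKT block system:
  [ Q   A^T ] [ x     ]   [-c ]
  [ A    0  ] [ lambda ] = [ b ]

Solving the linear system:
  x*      = (1.4848, 1.4675, -0.5714)
  lambda* = (-1.1948)
  f(x*)   = 1.7165

x* = (1.4848, 1.4675, -0.5714), lambda* = (-1.1948)


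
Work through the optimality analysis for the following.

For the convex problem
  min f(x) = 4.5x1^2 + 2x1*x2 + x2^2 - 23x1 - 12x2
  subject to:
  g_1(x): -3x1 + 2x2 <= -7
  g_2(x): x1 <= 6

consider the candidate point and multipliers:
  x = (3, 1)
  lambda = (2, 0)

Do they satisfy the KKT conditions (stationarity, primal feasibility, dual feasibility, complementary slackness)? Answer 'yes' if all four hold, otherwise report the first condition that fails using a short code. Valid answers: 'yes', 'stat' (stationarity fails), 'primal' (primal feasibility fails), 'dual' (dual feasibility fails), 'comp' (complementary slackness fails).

Gradient of f: grad f(x) = Q x + c = (6, -4)
Constraint values g_i(x) = a_i^T x - b_i:
  g_1((3, 1)) = 0
  g_2((3, 1)) = -3
Stationarity residual: grad f(x) + sum_i lambda_i a_i = (0, 0)
  -> stationarity OK
Primal feasibility (all g_i <= 0): OK
Dual feasibility (all lambda_i >= 0): OK
Complementary slackness (lambda_i * g_i(x) = 0 for all i): OK

Verdict: yes, KKT holds.

yes


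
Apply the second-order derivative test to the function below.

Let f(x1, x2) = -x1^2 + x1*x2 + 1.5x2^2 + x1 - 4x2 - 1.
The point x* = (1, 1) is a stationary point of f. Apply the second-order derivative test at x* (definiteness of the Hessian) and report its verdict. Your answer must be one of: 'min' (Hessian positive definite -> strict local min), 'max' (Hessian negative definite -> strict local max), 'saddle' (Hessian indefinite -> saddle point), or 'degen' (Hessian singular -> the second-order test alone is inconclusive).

Compute the Hessian H = grad^2 f:
  H = [[-2, 1], [1, 3]]
Verify stationarity: grad f(x*) = H x* + g = (0, 0).
Eigenvalues of H: -2.1926, 3.1926.
Eigenvalues have mixed signs, so H is indefinite -> x* is a saddle point.

saddle


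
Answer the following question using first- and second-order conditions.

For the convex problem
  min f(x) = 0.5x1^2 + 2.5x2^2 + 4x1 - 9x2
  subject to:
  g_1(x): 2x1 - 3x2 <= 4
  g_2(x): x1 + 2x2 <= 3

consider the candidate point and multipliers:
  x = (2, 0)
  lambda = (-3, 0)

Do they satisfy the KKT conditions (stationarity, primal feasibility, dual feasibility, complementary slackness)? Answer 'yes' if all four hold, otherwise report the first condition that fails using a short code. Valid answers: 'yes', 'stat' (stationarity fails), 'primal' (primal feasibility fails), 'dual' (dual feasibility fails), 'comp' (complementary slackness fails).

Gradient of f: grad f(x) = Q x + c = (6, -9)
Constraint values g_i(x) = a_i^T x - b_i:
  g_1((2, 0)) = 0
  g_2((2, 0)) = -1
Stationarity residual: grad f(x) + sum_i lambda_i a_i = (0, 0)
  -> stationarity OK
Primal feasibility (all g_i <= 0): OK
Dual feasibility (all lambda_i >= 0): FAILS
Complementary slackness (lambda_i * g_i(x) = 0 for all i): OK

Verdict: the first failing condition is dual_feasibility -> dual.

dual


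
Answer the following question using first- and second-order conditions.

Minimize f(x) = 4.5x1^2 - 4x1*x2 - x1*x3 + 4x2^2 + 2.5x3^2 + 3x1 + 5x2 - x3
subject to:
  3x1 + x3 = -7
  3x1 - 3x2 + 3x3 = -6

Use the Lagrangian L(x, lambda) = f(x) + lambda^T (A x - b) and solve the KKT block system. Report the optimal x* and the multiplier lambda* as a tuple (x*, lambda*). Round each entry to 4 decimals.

Form the Lagrangian:
  L(x, lambda) = (1/2) x^T Q x + c^T x + lambda^T (A x - b)
Stationarity (grad_x L = 0): Q x + c + A^T lambda = 0.
Primal feasibility: A x = b.

This gives the KKT block system:
  [ Q   A^T ] [ x     ]   [-c ]
  [ A    0  ] [ lambda ] = [ b ]

Solving the linear system:
  x*      = (-1.9259, -1.1481, -1.2222)
  lambda* = (1.6667, 1.1728)
  f(x*)   = 4.2037

x* = (-1.9259, -1.1481, -1.2222), lambda* = (1.6667, 1.1728)
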